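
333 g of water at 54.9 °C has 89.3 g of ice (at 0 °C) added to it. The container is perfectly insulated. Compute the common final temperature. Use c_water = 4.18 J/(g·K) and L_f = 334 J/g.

T_f ≈ 26.4 °C

Conservation of energy gives ΣQ = 0:
melt ice: 89.3×334 = 29826
  meltwater 0→T: 89.3×4.18×T = 373.27 T
  water: 1391.9(T − 54.9)
1765.2 T = 76418 − 29826 = 46591
T ≈ 26.39 °C (positive, so assuming full melt was valid).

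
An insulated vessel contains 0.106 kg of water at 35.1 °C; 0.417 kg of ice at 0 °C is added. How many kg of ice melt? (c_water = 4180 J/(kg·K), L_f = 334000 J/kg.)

Water can give up m c ΔT = 0.106×4180×35.1 = 15552 J before reaching 0 °C.
To melt every bit of ice: 0.417×334000 = 139278 J.
That's not enough to melt it all — equilibrium is at 0 °C with ice remaining.
m_melt = 15552 / L_f = 0.04656 kg.

m_melted ≈ 0.0466 kg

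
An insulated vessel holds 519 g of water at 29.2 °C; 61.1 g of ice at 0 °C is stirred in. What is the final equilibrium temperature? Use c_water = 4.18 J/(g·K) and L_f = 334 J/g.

Heat gained plus heat lost sum to zero:
melt ice: 61.1×334 = 20407
  warm the meltwater: 255.4 T
  water: 2169.4(T − 29.2)
2424.8 T = 63347 − 20407 = 42940
T ≈ 17.71 °C — above 0 °C, consistent with complete melting.

T_f ≈ 17.7 °C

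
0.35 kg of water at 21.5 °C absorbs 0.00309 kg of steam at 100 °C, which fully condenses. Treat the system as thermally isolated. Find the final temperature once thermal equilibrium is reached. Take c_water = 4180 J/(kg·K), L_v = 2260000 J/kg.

Net heat exchanged in the isolated system is zero:
steam→water at 100 °C releases m L_v = 0.00309·2260000 = 6983.4
  condensed water 100 °C→T: 12.92(T − 100)
  original water: 1463(T − 21.5)
1475.9 T = 6983.4 + 1291.6 + 31454 = 39730
T ≈ 26.92 °C, under the boiling point, so the assumption holds.

T_f ≈ 26.9 °C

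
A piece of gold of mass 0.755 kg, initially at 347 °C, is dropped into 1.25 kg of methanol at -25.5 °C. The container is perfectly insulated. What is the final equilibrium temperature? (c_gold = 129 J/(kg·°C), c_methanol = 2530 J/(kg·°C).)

T_f ≈ -14.4 °C

Energy conservation, ΣQ = 0:
0.755×129×(T − 347) + 1.25×2530×(T − (-25.5)) = 0
97.39(T − 347) + 3162.5(T − (-25.5)) = 0
(97.39 + 3162.5) T = 97.39×347 + 3162.5×(-25.5)
T = -46848/3259.9 ≈ -14.37 °C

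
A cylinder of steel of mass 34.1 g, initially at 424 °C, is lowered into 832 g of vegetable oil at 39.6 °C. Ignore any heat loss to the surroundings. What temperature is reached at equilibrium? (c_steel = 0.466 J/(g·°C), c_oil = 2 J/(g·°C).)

T_f ≈ 43.2 °C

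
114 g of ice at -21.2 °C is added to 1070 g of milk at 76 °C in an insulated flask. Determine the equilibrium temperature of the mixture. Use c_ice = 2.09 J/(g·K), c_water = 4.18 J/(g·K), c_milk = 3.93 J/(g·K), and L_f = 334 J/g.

T_f ≈ 59.1 °C

Sum of m c ΔT and latent-heat terms is zero:
ice -21.2→0 °C: 114×2.09×21.2 = 5051.1
  fusion: m_ice L_f = 114×334 = 38076
  warm the meltwater: 476.52 T
  milk: 4205.1(T − 76)
4681.6 T = 319588 − 43127 = 276460
T ≈ 59.05 °C. Since T > 0 °C, the all-ice-melts assumption holds.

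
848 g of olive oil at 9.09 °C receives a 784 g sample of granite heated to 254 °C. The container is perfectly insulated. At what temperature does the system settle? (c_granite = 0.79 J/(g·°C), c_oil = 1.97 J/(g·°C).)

T_f ≈ 75.3 °C

With ΣQ=0 the equilibrium temperature is the m·c-weighted mean:
T_f = (619.36·254 + 1670.6·9.09) / (619.36 + 1670.6)
    = 172503 / 2289.9 ≈ 75.33 °C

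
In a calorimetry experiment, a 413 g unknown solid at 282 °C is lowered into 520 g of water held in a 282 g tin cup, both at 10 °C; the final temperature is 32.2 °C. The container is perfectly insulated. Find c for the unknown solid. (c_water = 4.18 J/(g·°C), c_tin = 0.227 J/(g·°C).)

c ≈ 0.481 J/(g·°C)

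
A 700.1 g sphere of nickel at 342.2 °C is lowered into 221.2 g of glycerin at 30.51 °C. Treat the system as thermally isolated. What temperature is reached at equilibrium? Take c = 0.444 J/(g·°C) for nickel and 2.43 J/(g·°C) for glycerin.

Conservation of energy gives ΣQ = 0:
700.1·0.444·(T − 342.2) + 221.2·2.43·(T − 30.51) = 0
310.84(T − 342.2) + 537.52(T − 30.51) = 0
848.36 T = 122771
T = 122771/848.36 ≈ 144.72 °C

T_f ≈ 144.7 °C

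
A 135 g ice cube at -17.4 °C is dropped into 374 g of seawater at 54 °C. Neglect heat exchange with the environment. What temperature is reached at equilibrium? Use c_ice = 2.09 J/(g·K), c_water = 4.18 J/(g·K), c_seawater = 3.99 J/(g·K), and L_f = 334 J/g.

T_f ≈ 14.9 °C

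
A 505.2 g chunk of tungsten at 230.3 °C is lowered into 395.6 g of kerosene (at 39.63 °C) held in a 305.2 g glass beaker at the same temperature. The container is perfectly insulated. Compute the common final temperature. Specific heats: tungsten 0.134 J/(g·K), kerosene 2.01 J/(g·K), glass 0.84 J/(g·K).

T_f ≈ 51.2 °C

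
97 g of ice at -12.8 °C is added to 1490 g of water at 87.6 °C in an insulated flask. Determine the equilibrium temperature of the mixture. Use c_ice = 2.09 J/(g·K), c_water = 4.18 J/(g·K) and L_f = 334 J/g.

Conservation of energy gives ΣQ = 0:
warm ice to 0 °C: 97×2.09×(0 − (-12.8)) = 2594.9
  melt ice: 97×334 = 32398
  warm the meltwater: 405.46 T
  water cools: 1490×4.18×(T − 87.6) = 6228.2(T − 87.6)
6633.7 T = 545590 − 34993 = 510597
T ≈ 76.97 °C — above 0 °C, consistent with complete melting.

T_f ≈ 77.0 °C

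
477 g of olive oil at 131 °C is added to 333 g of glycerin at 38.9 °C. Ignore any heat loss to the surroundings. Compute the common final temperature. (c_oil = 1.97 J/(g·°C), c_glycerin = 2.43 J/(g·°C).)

Net heat exchanged in the isolated system is zero:
477*1.97*(T − 131) + 333*2.43*(T − 38.9) = 0
1748.9 T = 154577
T = 154577/1748.9 ≈ 88.39 °C

T_f ≈ 88.4 °C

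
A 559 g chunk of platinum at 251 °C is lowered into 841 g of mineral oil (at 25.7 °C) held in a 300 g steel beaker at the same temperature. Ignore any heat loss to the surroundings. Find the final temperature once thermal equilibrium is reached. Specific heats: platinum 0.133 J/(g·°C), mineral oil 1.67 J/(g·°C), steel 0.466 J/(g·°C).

T_f = Σ m_i c_i T_i / Σ m_i c_i:
T_f = (74.35·251 + 1404.5·25.7 + 139.8·25.7) / (74.35 + 1404.5 + 139.8)
    = 58349 / 1618.6 ≈ 36.05 °C

T_f ≈ 36.0 °C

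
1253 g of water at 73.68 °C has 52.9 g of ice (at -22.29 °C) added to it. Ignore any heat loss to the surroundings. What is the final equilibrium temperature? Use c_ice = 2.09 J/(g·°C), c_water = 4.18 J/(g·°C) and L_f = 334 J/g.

T_f ≈ 67.0 °C

Heat gained plus heat lost sum to zero:
warm ice to 0 °C: 52.9·2.09·(0 − (-22.29)) = 2464.4
  latent heat to melt: 52.9·334 = 17669
  warm the meltwater: 221.12 T
  water cools: 1253·4.18·(T − 73.68) = 5237.5(T − 73.68)
5458.7 T = 385902 − 20133 = 365769
T ≈ 67.01 °C (positive, so assuming full melt was valid).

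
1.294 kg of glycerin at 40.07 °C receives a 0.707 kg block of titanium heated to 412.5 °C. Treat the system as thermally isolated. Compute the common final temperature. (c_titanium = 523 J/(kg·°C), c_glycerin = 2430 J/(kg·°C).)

T_f ≈ 79.3 °C

Set heat shed by the hot body equal to heat absorbed by the cold body:
0.707*523*(412.5 − T) = 1.294*2430*(T − 40.07)
369.76(412.5 − T) = 3144.4(T − 40.07)
3514.2 T = 278523  ⇒  T ≈ 79.26 °C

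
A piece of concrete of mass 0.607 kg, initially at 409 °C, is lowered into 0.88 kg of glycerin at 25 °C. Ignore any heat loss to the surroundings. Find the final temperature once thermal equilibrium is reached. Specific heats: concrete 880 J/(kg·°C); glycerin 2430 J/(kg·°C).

Conservation of energy gives ΣQ = 0:
0.607×880×(T − 409) + 0.88×2430×(T − 25) = 0
534.16(T − 409) + 2138.4(T − 25) = 0
2672.6 T = 271931
T ≈ 101.75 °C

T_f ≈ 101.7 °C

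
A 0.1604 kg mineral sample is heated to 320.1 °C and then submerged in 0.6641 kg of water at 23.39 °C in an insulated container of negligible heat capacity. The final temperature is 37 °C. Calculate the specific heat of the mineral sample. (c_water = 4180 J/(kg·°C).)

Heat lost by the mineral sample = heat gained by the water:
0.1604×c×(320.1 − 37) = 0.6641×4180×(37 − 23.39)
45.41 c = 37781  ⇒  c ≈ 832 J/(kg·°C)

c ≈ 832 J/(kg·°C)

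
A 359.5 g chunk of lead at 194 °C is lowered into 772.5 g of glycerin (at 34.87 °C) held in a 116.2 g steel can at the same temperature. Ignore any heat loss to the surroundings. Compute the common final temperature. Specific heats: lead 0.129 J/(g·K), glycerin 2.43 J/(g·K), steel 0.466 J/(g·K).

T_f ≈ 38.6 °C

Taking heat into each body as positive, Σ m c ΔT = 0:
359.5·0.129·(T − 194) + 772.5·2.43·(T − 34.87) + 116.2·0.466·(T − 34.87) = 0
46.38(T − 194) + 1877.2(T − 34.87) + 54.15(T − 34.87) = 0
(46.38 + 1877.2 + 54.15) T = 46.38·194 + 1877.2·34.87 + 54.15·34.87
T ≈ 38.60 °C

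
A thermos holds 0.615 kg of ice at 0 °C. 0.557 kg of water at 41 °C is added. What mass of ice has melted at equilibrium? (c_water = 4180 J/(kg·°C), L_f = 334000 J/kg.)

m_melted ≈ 0.286 kg

Water can give up m c ΔT = 0.557·4180·41 = 95459 J before reaching 0 °C.
To melt every bit of ice: 0.615·334000 = 205410 J.
95459 J < 205410 J, so only part of the ice melts and the system sits at 0 °C.
m_melt = 95459 / L_f = 0.2858 kg.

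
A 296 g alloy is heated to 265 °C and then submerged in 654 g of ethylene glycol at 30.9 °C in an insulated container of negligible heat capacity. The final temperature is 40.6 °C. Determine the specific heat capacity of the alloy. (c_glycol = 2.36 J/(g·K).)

c ≈ 0.225 J/(g·K)

Taking heat into each body as positive, Σ m c ΔT = 0:
296×c×(40.6 − 265) + 654×2.36×(40.6 − 30.9) = 0
-66422 c = -14971
c = -14971/-66422 ≈ 0.2254 J/(g·K)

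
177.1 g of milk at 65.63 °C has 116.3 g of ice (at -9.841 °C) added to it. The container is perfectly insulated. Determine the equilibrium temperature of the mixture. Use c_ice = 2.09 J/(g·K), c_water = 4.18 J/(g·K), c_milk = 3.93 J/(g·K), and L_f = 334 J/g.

Energy balance with sensible and latent terms:
warm ice to 0 °C: 116.3×2.09×(0 − (-9.841)) = 2392; melt ice: 116.3×334 = 38844; meltwater 0→T: 116.3×4.18×T = 486.13 T; milk cools: 177.1×3.93×(T − 65.63) = 696(T − 65.63)
1182.1 T = 45679 − 41236 = 4442.5
T ≈ 3.76 °C (positive, so assuming full melt was valid).

T_f ≈ 3.8 °C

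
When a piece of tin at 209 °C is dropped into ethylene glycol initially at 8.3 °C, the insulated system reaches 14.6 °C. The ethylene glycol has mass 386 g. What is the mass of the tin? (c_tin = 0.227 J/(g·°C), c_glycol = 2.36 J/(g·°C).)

|Q_tin| = |Q_glycol|:
m·0.227·(209 − 14.6) = 386·2.36·(14.6 − 8.3)
44.13 m = 5739  ⇒  m ≈ 130.1 g

m ≈ 130 g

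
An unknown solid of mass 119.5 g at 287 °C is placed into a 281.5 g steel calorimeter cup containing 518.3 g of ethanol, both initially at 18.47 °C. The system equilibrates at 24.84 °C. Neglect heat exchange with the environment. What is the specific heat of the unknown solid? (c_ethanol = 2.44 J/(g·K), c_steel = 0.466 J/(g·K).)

Energy conservation, ΣQ = 0:
119.5·c·(24.84 − 287) + 518.3·2.44·(24.84 − 18.47) + 281.5·0.466·(24.84 − 18.47) = 0
-31328 c = -8891.4
c = -8891.4/-31328 ≈ 0.2838 J/(g·K)

c ≈ 0.284 J/(g·K)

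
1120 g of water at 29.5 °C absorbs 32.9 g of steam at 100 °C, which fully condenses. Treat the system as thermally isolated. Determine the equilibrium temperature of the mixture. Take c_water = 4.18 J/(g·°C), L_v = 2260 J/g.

Setting the total heat transfer to zero:
latent heat released on condensation: 32.9·2260 = 74354
  condensed water 100 °C→T: 137.52(T − 100)
  original water: 4681.6(T − 29.5)
4819.1 T = 74354 + 13752 + 138107 = 226213
T ≈ 46.94 °C (< 100 °C, so full condensation is consistent).

T_f ≈ 46.9 °C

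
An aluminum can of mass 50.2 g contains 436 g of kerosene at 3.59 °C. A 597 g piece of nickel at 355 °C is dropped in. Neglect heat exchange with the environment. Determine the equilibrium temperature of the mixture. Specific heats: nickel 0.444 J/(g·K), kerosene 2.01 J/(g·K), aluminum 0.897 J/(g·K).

Taking heat into each body as positive, Σ m c ΔT = 0:
597·0.444·(T − 355) + 436·2.01·(T − 3.59) + 50.2·0.897·(T − 3.59) = 0
265.07(T − 355) + 876.36(T − 3.59) + 45.03(T − 3.59) = 0
1186.5 T = 97407
T ≈ 82.10 °C

T_f ≈ 82.1 °C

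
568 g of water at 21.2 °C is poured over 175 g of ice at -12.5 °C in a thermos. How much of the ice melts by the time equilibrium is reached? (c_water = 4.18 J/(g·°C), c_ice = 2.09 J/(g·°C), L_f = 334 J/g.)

m_melted ≈ 137 g

Water can give up m c ΔT = 568·4.18·21.2 = 50334 J before reaching 0 °C.
Warming the ice to 0 °C takes 175·2.09·12.5 = 4571.9 J, leaving 45762 J for melting.
To melt every bit of ice: 175·334 = 58450 J.
45762 J < 58450 J, so only part of the ice melts and the system sits at 0 °C.
m_melt = 45762 / L_f = 137 g.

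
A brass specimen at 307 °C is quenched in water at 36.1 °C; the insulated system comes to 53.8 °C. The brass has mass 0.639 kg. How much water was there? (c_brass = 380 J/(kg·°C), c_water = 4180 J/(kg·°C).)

m ≈ 0.831 kg

Heat lost by the brass = heat gained by the water:
0.639×380×(307 − 53.8) = m×4180×(53.8 − 36.1)
73986 m = 61482  ⇒  m ≈ 0.831 kg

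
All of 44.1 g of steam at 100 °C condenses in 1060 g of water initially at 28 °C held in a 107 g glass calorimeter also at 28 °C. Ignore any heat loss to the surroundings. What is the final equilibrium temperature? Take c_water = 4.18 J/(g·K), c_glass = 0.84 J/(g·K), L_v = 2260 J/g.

T_f ≈ 52.0 °C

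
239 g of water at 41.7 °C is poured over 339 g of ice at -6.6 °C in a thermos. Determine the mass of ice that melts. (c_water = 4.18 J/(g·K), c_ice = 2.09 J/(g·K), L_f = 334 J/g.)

Heat available from the water dropping to 0 °C: 239·4.18·41.7 = 41659 J.
Warming the ice to 0 °C takes 339·2.09·6.6 = 4676.2 J, leaving 36983 J for melting.
Fully melting the ice requires m_ice L_f = 339·334 = 113226 J.
That's not enough to melt it all — equilibrium is at 0 °C with ice remaining.
m_melted·334 = 36983  ⇒  m_melted ≈ 110.7 g.

m_melted ≈ 111 g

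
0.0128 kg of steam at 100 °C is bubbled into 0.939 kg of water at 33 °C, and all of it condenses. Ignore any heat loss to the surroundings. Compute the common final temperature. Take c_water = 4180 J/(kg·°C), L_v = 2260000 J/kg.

T_f ≈ 41.2 °C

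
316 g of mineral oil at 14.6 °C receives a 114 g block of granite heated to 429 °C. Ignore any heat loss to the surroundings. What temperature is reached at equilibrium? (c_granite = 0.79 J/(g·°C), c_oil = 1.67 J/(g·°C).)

T_f ≈ 75.0 °C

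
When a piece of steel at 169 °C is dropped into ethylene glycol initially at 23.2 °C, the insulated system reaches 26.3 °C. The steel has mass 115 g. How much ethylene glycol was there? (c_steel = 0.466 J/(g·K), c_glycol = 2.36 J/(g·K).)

m ≈ 1050 g

Heat lost by the steel = heat gained by the glycol:
115×0.466×(169 − 26.3) = m×2.36×(26.3 − 23.2)
7.316 m = 7647.3  ⇒  m ≈ 1045 g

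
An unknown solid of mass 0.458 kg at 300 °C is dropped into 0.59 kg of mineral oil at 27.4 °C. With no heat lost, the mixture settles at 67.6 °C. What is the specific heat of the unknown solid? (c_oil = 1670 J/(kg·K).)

Conservation of energy gives ΣQ = 0:
0.458×c×(67.6 − 300) + 0.59×1670×(67.6 − 27.4) = 0
-106.44 c = -39609
c = -39609/-106.44 ≈ 372.1 J/(kg·K)

c ≈ 372 J/(kg·K)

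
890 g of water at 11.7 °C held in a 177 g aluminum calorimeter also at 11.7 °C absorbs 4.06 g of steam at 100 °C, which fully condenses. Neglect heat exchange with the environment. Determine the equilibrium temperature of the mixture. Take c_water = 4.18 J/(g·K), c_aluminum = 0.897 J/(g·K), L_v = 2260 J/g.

T_f ≈ 14.4 °C

Setting the total heat transfer to zero:
condense steam: −4.06×2260 = −9175.6
  condensate cools 100→T: 4.06×4.18×(T − 100) = 16.97(T − 100)
  water warms: 890×4.18×(T − 11.7) = 3720.2(T − 11.7)
  aluminum cup: 177×0.897×(T − 11.7) = 158.77(T − 11.7)
3895.9 T = 9175.6 + 1697.1 + 45384 = 56257
T ≈ 14.44 °C, under the boiling point, so the assumption holds.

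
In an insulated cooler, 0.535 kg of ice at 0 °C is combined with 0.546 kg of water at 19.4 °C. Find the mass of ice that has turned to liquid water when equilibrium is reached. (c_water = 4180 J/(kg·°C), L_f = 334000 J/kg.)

m_melted ≈ 0.133 kg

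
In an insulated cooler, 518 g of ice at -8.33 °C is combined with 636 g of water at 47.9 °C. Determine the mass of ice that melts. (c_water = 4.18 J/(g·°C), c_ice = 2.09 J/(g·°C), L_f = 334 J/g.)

Cooling the water to 0 °C releases 636×4.18×47.9 = 127341 J.
Warming the ice to 0 °C takes 518×2.09×8.33 = 9018.2 J, leaving 118323 J for melting.
Fully melting the ice requires m_ice L_f = 518×334 = 173012 J.
That's not enough to melt it all — equilibrium is at 0 °C with ice remaining.
m_melted×334 = 118323  ⇒  m_melted ≈ 354.3 g.

m_melted ≈ 354 g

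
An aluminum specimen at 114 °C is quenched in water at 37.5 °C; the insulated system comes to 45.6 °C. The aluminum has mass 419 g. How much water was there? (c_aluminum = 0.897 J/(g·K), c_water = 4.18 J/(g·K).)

m ≈ 759 g

Taking heat into each body as positive, Σ m c ΔT = 0:
419×0.897×(45.6 − 114) + m×4.18×(45.6 − 37.5) = 0
33.86 m = 25708
m = 25708/33.86 ≈ 759.3 g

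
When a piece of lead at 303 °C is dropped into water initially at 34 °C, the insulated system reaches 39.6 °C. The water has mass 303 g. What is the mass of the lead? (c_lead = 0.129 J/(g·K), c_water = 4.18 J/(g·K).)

Let T be the final temperature. ΣQ_i = 0:
m×0.129×(39.6 − 303) + 303×4.18×(39.6 − 34) = 0
-33.98 m = -7092.6
m = -7092.6/-33.98 ≈ 208.7 g

m ≈ 209 g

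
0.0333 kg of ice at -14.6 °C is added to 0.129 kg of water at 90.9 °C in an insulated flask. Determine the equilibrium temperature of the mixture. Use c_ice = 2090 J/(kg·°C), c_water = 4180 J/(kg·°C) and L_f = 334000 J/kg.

T_f ≈ 54.4 °C

Setting the total heat transfer to zero:
warm ice to 0 °C: 0.0333×2090×(0 − (-14.6)) = 1016.1
  melt ice: 0.0333×334000 = 11122
  warm the meltwater: 139.19 T
  water cools: 0.129×4180×(T − 90.9) = 539.22(T − 90.9)
678.41 T = 49015 − 12138 = 36877
T ≈ 54.36 °C (positive, so assuming full melt was valid).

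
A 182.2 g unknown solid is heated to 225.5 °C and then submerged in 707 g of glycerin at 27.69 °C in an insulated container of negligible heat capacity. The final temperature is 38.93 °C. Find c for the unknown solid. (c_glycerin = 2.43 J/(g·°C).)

Heat gained plus heat lost sum to zero:
182.2·c·(38.93 − 225.5) + 707·2.43·(38.93 − 27.69) = 0
-33993 c = -19310
c = -19310/-33993 ≈ 0.5681 J/(g·°C)

c ≈ 0.568 J/(g·°C)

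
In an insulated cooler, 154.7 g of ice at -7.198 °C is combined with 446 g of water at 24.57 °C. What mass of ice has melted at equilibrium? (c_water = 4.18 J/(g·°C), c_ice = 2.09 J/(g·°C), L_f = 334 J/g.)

Water can give up m c ΔT = 446·4.18·24.57 = 45805 J before reaching 0 °C.
Of that, 154.7·2.09·7.198 = 2327.3 J goes to bring the ice to 0 °C, leaving 43478 J.
Fully melting the ice requires m_ice L_f = 154.7·334 = 51670 J.
Since 43478 < 51670 J, not all the ice melts; equilibrium is at 0 °C.
Mass melted = 43478/334 ≈ 130.2 g.

m_melted ≈ 130 g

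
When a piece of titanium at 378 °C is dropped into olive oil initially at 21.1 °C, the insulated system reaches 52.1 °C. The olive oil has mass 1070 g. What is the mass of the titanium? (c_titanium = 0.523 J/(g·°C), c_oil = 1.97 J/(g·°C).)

m ≈ 383 g

Setting the total heat transfer to zero:
m×0.523×(52.1 − 378) + 1070×1.97×(52.1 − 21.1) = 0
-170.45 m = -65345
m = -65345/-170.45 ≈ 383.4 g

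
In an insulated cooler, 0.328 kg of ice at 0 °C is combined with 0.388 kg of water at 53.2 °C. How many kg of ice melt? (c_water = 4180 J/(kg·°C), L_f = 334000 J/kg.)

m_melted ≈ 0.258 kg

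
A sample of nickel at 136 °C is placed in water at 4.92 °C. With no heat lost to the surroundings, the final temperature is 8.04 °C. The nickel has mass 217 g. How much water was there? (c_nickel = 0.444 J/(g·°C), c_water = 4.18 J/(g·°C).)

m ≈ 945 g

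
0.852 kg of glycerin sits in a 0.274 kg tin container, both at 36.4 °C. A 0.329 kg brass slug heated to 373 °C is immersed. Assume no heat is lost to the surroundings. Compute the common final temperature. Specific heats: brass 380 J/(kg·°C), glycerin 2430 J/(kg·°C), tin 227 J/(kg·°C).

Taking heat into each body as positive, Σ m c ΔT = 0:
0.329*380*(T − 373) + 0.852*2430*(T − 36.4) + 0.274*227*(T − 36.4) = 0
125.02(T − 373) + 2070.4(T − 36.4) + 62.2(T − 36.4) = 0
(125.02 + 2070.4 + 62.2) T = 125.02*373 + 2070.4*36.4 + 62.2*36.4
T = 124258/2257.6 ≈ 55.04 °C

T_f ≈ 55.0 °C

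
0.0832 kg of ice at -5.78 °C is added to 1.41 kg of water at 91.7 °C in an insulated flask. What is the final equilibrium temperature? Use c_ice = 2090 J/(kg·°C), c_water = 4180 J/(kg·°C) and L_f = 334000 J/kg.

T_f ≈ 82.0 °C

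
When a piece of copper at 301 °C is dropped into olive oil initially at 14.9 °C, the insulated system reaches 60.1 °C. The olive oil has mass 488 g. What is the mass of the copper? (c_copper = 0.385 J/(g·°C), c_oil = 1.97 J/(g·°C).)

m ≈ 469 g

Heat lost by the copper = heat gained by the oil:
m×0.385×(301 − 60.1) = 488×1.97×(60.1 − 14.9)
92.75 m = 43453  ⇒  m ≈ 468.5 g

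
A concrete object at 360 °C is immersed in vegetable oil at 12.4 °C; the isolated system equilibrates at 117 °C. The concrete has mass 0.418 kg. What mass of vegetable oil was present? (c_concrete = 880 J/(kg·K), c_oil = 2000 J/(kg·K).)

m ≈ 0.427 kg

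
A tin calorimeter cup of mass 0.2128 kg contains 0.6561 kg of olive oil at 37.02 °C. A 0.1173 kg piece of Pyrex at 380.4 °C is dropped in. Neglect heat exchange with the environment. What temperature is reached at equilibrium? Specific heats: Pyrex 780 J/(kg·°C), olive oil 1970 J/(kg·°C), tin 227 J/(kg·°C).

Energy conservation, ΣQ = 0:
0.1173·780·(T − 380.4) + 0.6561·1970·(T − 37.02) + 0.2128·227·(T − 37.02) = 0
(91.49 + 1292.5 + 48.31) T = 91.49·380.4 + 1292.5·37.02 + 48.31·37.02
T = 84442/1432.3 ≈ 58.95 °C

T_f ≈ 59.0 °C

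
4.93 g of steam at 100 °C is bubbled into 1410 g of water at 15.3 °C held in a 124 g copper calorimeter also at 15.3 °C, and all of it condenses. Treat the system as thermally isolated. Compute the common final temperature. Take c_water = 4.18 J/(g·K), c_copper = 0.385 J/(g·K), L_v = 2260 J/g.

T_f ≈ 17.5 °C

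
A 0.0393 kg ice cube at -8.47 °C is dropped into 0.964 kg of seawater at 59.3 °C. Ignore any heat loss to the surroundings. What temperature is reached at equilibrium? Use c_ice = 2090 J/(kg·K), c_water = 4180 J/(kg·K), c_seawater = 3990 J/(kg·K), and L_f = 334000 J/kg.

T_f ≈ 53.4 °C

Heat gained plus heat lost sum to zero:
ice -8.47→0 °C: 0.0393·2090·8.47 = 695.7; fusion: m_ice L_f = 0.0393·334000 = 13126; warm the meltwater: 164.27 T; seawater cools: 0.964·3990·(T − 59.3) = 3846.4(T − 59.3)
4010.6 T = 228089 − 13822 = 214267
T ≈ 53.42 °C (positive, so assuming full melt was valid).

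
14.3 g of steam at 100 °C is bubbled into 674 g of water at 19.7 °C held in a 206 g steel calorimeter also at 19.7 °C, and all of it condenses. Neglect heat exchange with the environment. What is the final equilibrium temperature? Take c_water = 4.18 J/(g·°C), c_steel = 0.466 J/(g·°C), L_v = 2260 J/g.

T_f ≈ 32.2 °C

Setting the total heat transfer to zero:
steam→water at 100 °C releases m L_v = 14.3×2260 = 32318; condensed water 100 °C→T: 59.77(T − 100); original water: 2817.3(T − 19.7); cup: 96(T − 19.7)
2973.1 T = 32318 + 5977.4 + 57392 = 95688
T ≈ 32.18 °C, under the boiling point, so the assumption holds.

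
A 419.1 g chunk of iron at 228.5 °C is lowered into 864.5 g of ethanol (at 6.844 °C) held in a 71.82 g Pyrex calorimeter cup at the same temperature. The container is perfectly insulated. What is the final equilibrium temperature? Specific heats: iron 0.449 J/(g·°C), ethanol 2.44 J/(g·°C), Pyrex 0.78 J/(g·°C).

T_f ≈ 24.6 °C

Let T be the final temperature. ΣQ_i = 0:
419.1*0.449*(T − 228.5) + 864.5*2.44*(T − 6.844) + 71.82*0.78*(T − 6.844) = 0
2353.6 T = 57818
T = 57818/2353.6 ≈ 24.57 °C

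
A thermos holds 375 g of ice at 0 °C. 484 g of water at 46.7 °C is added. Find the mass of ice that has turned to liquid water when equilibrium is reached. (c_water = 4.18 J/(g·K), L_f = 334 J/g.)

Cooling the water to 0 °C releases 484×4.18×46.7 = 94480 J.
Melting all 375 g of ice would need 375×334 = 125250 J.
94480 J < 125250 J, so only part of the ice melts and the system sits at 0 °C.
m_melted×334 = 94480  ⇒  m_melted ≈ 282.9 g.

m_melted ≈ 283 g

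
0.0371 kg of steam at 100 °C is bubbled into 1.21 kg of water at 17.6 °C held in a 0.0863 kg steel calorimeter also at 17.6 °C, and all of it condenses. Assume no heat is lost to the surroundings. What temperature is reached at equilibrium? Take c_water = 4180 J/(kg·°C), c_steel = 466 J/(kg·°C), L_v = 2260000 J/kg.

T_f ≈ 36.0 °C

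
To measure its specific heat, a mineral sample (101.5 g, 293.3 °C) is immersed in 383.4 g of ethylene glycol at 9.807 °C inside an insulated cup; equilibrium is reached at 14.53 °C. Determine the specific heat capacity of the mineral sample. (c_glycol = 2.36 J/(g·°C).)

c ≈ 0.151 J/(g·°C)

Energy conservation, ΣQ = 0:
101.5×c×(14.53 − 293.3) + 383.4×2.36×(14.53 − 9.807) = 0
-28295 c = -4273.5
c = -4273.5/-28295 ≈ 0.151 J/(g·°C)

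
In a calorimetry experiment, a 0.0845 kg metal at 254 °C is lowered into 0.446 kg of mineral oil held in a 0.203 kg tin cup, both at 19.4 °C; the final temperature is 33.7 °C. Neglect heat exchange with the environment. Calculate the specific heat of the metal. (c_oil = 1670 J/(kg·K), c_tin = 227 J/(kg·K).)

Let T be the final temperature. ΣQ_i = 0:
0.0845·c·(33.7 − 254) + 0.446·1670·(33.7 − 19.4) + 0.203·227·(33.7 − 19.4) = 0
-18.62 c = -11310
c = -11310/-18.62 ≈ 607.6 J/(kg·K)

c ≈ 608 J/(kg·K)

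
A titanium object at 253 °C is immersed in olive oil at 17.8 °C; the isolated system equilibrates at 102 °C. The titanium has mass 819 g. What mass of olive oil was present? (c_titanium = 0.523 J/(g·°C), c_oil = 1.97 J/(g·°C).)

m ≈ 390 g

Heat lost by the titanium = heat gained by the oil:
819×0.523×(253 − 102) = m×1.97×(102 − 17.8)
165.87 m = 64679  ⇒  m ≈ 389.9 g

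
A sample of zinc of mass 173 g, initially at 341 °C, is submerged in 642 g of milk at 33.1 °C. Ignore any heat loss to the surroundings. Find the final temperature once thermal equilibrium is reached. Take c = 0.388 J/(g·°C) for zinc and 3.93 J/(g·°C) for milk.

T_f ≈ 41.1 °C

Heat lost by the zinc equals heat gained by the milk:
173*0.388*(341 − T) = 642*3.93*(T − 33.1)
67.12(341 − T) = 2523.1(T − 33.1)
2590.2 T = 106403  ⇒  T ≈ 41.08 °C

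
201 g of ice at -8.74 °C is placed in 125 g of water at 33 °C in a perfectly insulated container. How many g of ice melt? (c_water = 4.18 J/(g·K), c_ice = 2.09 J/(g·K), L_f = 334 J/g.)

m_melted ≈ 40.6 g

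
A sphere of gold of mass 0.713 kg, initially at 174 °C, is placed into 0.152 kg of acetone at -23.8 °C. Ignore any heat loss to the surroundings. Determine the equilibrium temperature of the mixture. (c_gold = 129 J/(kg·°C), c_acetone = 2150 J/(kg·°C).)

T_f ≈ 19.6 °C

With ΣQ=0 the equilibrium temperature is the m·c-weighted mean:
T_f = (91.98×174 + 326.8×(-23.8)) / (91.98 + 326.8)
    = 8226.2 / 418.78 ≈ 19.64 °C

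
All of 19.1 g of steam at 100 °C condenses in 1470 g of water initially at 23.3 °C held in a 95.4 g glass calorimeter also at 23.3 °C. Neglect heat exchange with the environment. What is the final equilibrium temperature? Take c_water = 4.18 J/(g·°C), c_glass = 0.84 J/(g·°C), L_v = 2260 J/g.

T_f ≈ 31.1 °C

Taking heat into each body as positive, Σ m c ΔT = 0:
steam→water at 100 °C releases m L_v = 19.1·2260 = 43166; condensed water 100 °C→T: 79.84(T − 100); water warms: 1470·4.18·(T − 23.3) = 6144.6(T − 23.3); cup: 80.14(T − 23.3)
6304.6 T = 43166 + 7983.8 + 145036 = 196186
T ≈ 31.12 °C — below 100 °C, confirming all the steam condensed.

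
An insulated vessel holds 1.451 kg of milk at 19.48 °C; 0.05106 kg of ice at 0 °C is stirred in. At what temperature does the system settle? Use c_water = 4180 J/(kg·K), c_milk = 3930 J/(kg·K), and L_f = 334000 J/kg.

Heat gained plus heat lost sum to zero:
melt ice: 0.05106×334000 = 17054; warm the meltwater: 213.43 T; milk cools: 1.451×3930×(T − 19.48) = 5702.4(T − 19.48)
5915.9 T = 111083 − 17054 = 94029
T ≈ 15.89 °C. Since T > 0 °C, the all-ice-melts assumption holds.

T_f ≈ 15.9 °C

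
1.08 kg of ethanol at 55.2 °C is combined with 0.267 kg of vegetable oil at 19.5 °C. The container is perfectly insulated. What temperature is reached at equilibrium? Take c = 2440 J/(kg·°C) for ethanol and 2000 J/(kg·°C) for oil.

Setting the total heat transfer to zero:
1.08*2440*(T − 55.2) + 0.267*2000*(T − 19.5) = 0
2635.2(T − 55.2) + 534(T − 19.5) = 0
(2635.2 + 534) T = 2635.2*55.2 + 534*19.5
T ≈ 49.18 °C

T_f ≈ 49.2 °C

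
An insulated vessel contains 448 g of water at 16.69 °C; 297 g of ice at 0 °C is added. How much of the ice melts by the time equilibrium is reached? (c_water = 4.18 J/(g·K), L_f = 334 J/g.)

m_melted ≈ 93.6 g

Water can give up m c ΔT = 448×4.18×16.69 = 31254 J before reaching 0 °C.
Melting all 297 g of ice would need 297×334 = 99198 J.
Since 31254 < 99198 J, not all the ice melts; equilibrium is at 0 °C.
m_melted×334 = 31254  ⇒  m_melted ≈ 93.58 g.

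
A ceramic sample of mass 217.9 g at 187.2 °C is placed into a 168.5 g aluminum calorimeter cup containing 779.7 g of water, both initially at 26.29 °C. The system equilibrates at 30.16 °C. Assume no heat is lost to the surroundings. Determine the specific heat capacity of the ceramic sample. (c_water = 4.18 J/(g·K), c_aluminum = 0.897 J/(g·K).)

Setting the total heat transfer to zero:
217.9×c×(30.16 − 187.2) + 779.7×4.18×(30.16 − 26.29) + 168.5×0.897×(30.16 − 26.29) = 0
-34219 c = -13198
c = -13198/-34219 ≈ 0.3857 J/(g·K)

c ≈ 0.386 J/(g·K)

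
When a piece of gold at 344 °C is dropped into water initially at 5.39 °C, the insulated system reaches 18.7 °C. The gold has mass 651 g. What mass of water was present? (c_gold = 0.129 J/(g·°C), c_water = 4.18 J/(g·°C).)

Heat lost by the gold = heat gained by the water:
651·0.129·(344 − 18.7) = m·4.18·(18.7 − 5.39)
55.64 m = 27318  ⇒  m ≈ 491 g

m ≈ 491 g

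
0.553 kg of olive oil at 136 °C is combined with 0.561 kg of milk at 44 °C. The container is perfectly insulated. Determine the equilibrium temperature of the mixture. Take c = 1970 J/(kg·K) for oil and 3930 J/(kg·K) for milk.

T_f is the heat-capacity-weighted average of the initial temperatures:
T_f = (1089.4×136 + 2204.7×44) / (1089.4 + 2204.7)
    = 245168 / 3294.1 ≈ 74.43 °C

T_f ≈ 74.4 °C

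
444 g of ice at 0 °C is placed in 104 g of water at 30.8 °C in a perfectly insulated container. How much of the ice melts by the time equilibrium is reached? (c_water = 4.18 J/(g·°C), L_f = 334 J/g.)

Heat available from the water dropping to 0 °C: 104×4.18×30.8 = 13389 J.
Melting all 444 g of ice would need 444×334 = 148296 J.
Since 13389 < 148296 J, not all the ice melts; equilibrium is at 0 °C.
m_melted×334 = 13389  ⇒  m_melted ≈ 40.09 g.

m_melted ≈ 40.1 g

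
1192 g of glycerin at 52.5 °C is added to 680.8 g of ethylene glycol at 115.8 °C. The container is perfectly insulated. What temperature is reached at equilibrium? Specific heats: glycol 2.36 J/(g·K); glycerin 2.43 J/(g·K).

Heat lost by the glycol equals heat gained by the glycerin:
680.8·2.36·(115.8 − T) = 1192·2.43·(T − 52.5)
1606.7(115.8 − T) = 2896.6(T − 52.5)
4503.2 T = 338124  ⇒  T ≈ 75.08 °C

T_f ≈ 75.1 °C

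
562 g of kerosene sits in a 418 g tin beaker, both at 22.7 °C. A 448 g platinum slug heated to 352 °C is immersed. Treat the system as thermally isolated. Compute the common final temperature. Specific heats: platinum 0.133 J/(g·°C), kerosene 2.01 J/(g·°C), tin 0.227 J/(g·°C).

T_f ≈ 38.0 °C

Taking heat into each body as positive, Σ m c ΔT = 0:
448*0.133*(T − 352) + 562*2.01*(T − 22.7) + 418*0.227*(T − 22.7) = 0
59.58(T − 352) + 1129.6(T − 22.7) + 94.89(T − 22.7) = 0
(59.58 + 1129.6 + 94.89) T = 59.58*352 + 1129.6*22.7 + 94.89*22.7
T = 48770/1284.1 ≈ 37.98 °C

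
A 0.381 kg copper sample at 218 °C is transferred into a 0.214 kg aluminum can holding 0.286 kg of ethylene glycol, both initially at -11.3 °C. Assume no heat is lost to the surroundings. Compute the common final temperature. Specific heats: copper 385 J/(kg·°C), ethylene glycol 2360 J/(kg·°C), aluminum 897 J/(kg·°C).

T_f ≈ 21.9 °C

Heat gained plus heat lost sum to zero:
0.381×385×(T − 218) + 0.286×2360×(T − (-11.3)) + 0.214×897×(T − (-11.3)) = 0
146.69(T − 218) + 674.96(T − (-11.3)) + 191.96(T − (-11.3)) = 0
(146.69 + 674.96 + 191.96) T = 146.69×218 + 674.96×(-11.3) + 191.96×(-11.3)
T = 22181/1013.6 ≈ 21.88 °C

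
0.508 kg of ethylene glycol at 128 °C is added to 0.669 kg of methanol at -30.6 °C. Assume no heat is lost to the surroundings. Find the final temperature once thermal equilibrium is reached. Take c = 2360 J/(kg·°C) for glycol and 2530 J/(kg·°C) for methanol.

T_f ≈ 35.2 °C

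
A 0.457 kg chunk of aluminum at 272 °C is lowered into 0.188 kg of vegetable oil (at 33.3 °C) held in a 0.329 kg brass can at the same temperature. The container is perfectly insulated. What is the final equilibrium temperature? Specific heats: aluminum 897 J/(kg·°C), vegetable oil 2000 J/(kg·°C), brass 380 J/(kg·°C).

T_f is the heat-capacity-weighted average of the initial temperatures:
T_f = (409.93×272 + 376×33.3 + 125.02×33.3) / (409.93 + 376 + 125.02)
    = 128185 / 910.95 ≈ 140.72 °C

T_f ≈ 140.7 °C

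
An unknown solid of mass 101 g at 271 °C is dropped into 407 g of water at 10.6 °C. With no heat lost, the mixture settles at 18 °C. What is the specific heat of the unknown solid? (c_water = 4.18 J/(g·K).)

Conservation of energy gives ΣQ = 0:
101×c×(18 − 271) + 407×4.18×(18 − 10.6) = 0
-25553 c = -12589
c = -12589/-25553 ≈ 0.4927 J/(g·K)

c ≈ 0.493 J/(g·K)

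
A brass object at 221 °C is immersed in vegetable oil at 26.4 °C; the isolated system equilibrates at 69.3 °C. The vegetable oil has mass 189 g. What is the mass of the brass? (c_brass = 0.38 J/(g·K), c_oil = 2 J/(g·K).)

m ≈ 281 g

Net heat exchanged in the isolated system is zero:
m·0.38·(69.3 − 221) + 189·2·(69.3 − 26.4) = 0
-57.65 m = -16216
m = -16216/-57.65 ≈ 281.3 g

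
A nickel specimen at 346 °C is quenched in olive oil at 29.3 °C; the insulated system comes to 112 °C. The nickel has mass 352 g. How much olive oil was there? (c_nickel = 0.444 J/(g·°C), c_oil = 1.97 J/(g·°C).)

m ≈ 224 g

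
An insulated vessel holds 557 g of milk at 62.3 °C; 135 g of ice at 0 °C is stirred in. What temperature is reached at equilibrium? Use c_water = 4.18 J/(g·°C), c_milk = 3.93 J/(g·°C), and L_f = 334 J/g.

T_f ≈ 33.2 °C

Conservation of energy gives ΣQ = 0:
latent heat to melt: 135×334 = 45090
  warm the meltwater: 564.3 T
  milk cools: 557×3.93×(T − 62.3) = 2189(T − 62.3)
2753.3 T = 136375 − 45090 = 91285
T ≈ 33.15 °C (positive, so assuming full melt was valid).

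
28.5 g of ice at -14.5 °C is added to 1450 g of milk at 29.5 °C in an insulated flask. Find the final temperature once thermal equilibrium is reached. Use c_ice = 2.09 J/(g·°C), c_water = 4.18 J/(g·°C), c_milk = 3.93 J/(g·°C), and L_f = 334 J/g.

T_f ≈ 27.1 °C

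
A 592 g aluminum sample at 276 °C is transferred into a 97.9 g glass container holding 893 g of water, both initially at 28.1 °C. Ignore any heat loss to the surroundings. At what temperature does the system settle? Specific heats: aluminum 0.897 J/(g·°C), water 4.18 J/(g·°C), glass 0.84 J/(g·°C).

Setting the total heat transfer to zero:
592×0.897×(T − 276) + 893×4.18×(T − 28.1) + 97.9×0.84×(T − 28.1) = 0
531.02(T − 276) + 3732.7(T − 28.1) + 82.24(T − 28.1) = 0
4346 T = 253763
T = 253763 / 4346 = 58.4 °C

T_f ≈ 58.4 °C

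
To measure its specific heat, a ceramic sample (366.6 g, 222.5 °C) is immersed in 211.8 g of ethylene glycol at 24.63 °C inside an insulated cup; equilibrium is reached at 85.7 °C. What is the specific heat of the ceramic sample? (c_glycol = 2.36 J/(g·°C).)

Heat lost by the ceramic sample = heat gained by the glycol:
366.6·c·(222.5 − 85.7) = 211.8·2.36·(85.7 − 24.63)
50151 c = 30526  ⇒  c ≈ 0.6087 J/(g·°C)

c ≈ 0.609 J/(g·°C)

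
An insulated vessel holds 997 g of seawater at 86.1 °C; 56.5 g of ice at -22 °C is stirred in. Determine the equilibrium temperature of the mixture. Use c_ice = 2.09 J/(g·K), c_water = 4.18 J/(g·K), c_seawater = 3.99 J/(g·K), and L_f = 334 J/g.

Let T be the final temperature. ΣQ_i = 0:
ice -22→0 °C: 56.5·2.09·22 = 2597.9
  fusion: m_ice L_f = 56.5·334 = 18871
  warm the meltwater: 236.17 T
  seawater: 3978(T − 86.1)
4214.2 T = 342508 − 21469 = 321040
T ≈ 76.18 °C (positive, so assuming full melt was valid).

T_f ≈ 76.2 °C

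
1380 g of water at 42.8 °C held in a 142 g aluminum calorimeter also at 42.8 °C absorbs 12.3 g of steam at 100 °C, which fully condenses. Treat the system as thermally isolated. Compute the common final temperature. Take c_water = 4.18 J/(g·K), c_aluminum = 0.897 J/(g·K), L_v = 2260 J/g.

Setting the total heat transfer to zero:
latent heat released on condensation: 12.3·2260 = 27798
  condensate cools 100→T: 12.3·4.18·(T − 100) = 51.41(T − 100)
  water warms: 1380·4.18·(T − 42.8) = 5768.4(T − 42.8)
  aluminum cup: 142·0.897·(T − 42.8) = 127.37(T − 42.8)
5947.2 T = 27798 + 5141.4 + 252339 = 285279
T ≈ 47.97 °C, under the boiling point, so the assumption holds.

T_f ≈ 48.0 °C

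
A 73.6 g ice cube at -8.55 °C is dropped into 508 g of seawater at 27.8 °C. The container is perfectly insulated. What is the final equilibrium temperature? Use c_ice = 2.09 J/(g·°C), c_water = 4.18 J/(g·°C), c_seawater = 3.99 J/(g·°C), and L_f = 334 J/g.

T_f ≈ 13.0 °C

Net heat exchanged in the isolated system is zero:
warm ice to 0 °C: 73.6·2.09·(0 − (-8.55)) = 1315.2
  fusion: m_ice L_f = 73.6·334 = 24582
  warm the meltwater: 307.65 T
  seawater: 2026.9(T − 27.8)
2334.6 T = 56348 − 25898 = 30451
T ≈ 13.04 °C (positive, so assuming full melt was valid).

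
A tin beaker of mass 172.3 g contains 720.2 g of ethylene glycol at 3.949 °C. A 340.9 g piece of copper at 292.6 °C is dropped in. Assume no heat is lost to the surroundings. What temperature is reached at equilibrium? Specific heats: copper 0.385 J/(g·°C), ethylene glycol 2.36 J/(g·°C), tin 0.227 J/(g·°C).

With ΣQ=0 the equilibrium temperature is the m·c-weighted mean:
T_f = (131.25·292.6 + 1699.7·3.949 + 39.11·3.949) / (131.25 + 1699.7 + 39.11)
    = 45269 / 1870 ≈ 24.21 °C

T_f ≈ 24.2 °C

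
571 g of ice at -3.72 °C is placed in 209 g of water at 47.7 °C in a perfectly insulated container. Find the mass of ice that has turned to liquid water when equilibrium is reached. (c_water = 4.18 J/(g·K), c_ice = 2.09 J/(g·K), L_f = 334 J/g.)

Water can give up m c ΔT = 209·4.18·47.7 = 41672 J before reaching 0 °C.
Of that, 571·2.09·3.72 = 4439.4 J goes to bring the ice to 0 °C, leaving 37232 J.
Fully melting the ice requires m_ice L_f = 571·334 = 190714 J.
37232 J < 190714 J, so only part of the ice melts and the system sits at 0 °C.
m_melted·334 = 37232  ⇒  m_melted ≈ 111.5 g.

m_melted ≈ 111 g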